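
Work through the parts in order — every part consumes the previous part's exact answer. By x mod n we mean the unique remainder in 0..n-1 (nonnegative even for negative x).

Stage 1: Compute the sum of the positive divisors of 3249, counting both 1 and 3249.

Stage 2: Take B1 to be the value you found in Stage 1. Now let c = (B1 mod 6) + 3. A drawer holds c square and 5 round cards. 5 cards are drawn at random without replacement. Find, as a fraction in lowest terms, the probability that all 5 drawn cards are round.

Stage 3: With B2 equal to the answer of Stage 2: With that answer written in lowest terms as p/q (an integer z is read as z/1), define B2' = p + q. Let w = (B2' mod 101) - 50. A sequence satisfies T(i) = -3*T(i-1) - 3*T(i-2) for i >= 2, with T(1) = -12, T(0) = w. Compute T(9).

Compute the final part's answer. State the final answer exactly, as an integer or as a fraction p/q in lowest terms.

-243

Stage 1: 3249 = 3^2 * 19^2; sigma = (1 + 3 + 9) * (1 + 19 + 361) = 13 * 381 = 4953; answer 4953
Stage 2: B1 = 4953; c = 6; total draws C(11,5) = 462; favorable C(5,5) = 1; P = 1/462; answer 1/462
Stage 3: B2 = 1/462; threaded value p + q = 463; w = 9; T(2) = -3*(-12) - 3*(9) = 9; iterating: T(2)=9, T(3)=9, T(4)=-54, T(5)=135, T(6)=-243, T(7)=324, T(8)=-243, T(9)=-243; answer -243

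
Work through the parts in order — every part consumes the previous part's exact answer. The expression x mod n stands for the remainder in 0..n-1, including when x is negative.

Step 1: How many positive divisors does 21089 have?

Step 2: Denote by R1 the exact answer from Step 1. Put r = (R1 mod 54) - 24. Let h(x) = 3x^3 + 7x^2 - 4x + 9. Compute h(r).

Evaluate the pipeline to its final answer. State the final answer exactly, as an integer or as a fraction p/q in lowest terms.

Step 1: 21089 is prime, so its only divisors are 1 and 21089; count = 2; answer 2
Step 2: R1 = 2; r = -22; 3*(-22)^3 + 7*(-22)^2 - 4*(-22)^1 + 9 = (-31944) + (3388) + (88) + (9) = -28459; answer -28459

-28459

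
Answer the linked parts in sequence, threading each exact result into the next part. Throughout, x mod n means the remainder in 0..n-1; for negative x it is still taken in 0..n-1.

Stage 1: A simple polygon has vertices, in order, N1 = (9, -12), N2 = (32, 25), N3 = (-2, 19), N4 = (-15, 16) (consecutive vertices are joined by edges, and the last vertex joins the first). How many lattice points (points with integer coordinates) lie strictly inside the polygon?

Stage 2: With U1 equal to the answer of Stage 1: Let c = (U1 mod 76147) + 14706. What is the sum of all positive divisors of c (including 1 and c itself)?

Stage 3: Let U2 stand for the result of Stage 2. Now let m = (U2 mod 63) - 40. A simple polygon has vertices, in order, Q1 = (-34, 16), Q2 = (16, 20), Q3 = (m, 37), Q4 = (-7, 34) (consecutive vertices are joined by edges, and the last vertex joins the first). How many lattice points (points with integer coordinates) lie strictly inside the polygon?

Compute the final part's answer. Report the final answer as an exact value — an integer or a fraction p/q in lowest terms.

508

Stage 1: cross terms: (9*25 - 32*-12)=609, (32*19 - -2*25)=658, (-2*16 - -15*19)=253, (-15*-12 - 9*16)=36; twice the area = |1556| = 1556; area = 778; boundary points = 1 + 2 + 1 + 4 = 8; strictly interior points = area - boundary/2 + 1 = 775; answer 775
Stage 2: U1 = 775; c = 15481; 15481 = 113 * 137; sigma = (1 + 113) * (1 + 137) = 114 * 138 = 15732; answer 15732
Stage 3: U2 = 15732; m = 5; cross terms: (-34*20 - 16*16)=-936, (16*37 - 5*20)=492, (5*34 - -7*37)=429, (-7*16 - -34*34)=1044; twice the area = |1029| = 1029; area = 1029/2; boundary points = 2 + 1 + 3 + 9 = 15; strictly interior points = area - boundary/2 + 1 = 508; answer 508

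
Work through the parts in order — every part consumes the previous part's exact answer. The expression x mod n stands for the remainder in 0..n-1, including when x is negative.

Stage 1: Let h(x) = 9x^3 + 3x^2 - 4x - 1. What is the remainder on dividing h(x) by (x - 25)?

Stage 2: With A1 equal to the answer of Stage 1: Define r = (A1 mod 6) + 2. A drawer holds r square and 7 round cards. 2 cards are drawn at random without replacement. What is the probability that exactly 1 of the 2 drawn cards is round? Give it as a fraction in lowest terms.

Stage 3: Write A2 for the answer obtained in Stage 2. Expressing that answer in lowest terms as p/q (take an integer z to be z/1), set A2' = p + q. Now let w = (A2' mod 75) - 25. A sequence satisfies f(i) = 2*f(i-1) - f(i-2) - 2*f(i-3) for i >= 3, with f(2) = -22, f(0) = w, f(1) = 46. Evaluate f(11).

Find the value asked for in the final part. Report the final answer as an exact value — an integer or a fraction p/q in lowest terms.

2980

Stage 1: remainder = value at the root: 9*(25)^3 + 3*(25)^2 - 4*(25)^1 - 1 = (140625) + (1875) + (-100) + (-1) = 142399; answer 142399
Stage 2: A1 = 142399; r = 3; total draws C(10,2) = 45; favorable C(7,1)*C(3,1) = 21; P = 7/15; answer 7/15
Stage 3: A2 = 7/15; threaded value p + q = 22; w = -3; f(3) = 2*(-22) - 1*(46) - 2*(-3) = -84; iterating: f(3)=-84, f(4)=-238, f(5)=-348, f(6)=-290, f(7)=244, f(8)=1474, f(9)=3284, f(10)=4606, f(11)=2980; answer 2980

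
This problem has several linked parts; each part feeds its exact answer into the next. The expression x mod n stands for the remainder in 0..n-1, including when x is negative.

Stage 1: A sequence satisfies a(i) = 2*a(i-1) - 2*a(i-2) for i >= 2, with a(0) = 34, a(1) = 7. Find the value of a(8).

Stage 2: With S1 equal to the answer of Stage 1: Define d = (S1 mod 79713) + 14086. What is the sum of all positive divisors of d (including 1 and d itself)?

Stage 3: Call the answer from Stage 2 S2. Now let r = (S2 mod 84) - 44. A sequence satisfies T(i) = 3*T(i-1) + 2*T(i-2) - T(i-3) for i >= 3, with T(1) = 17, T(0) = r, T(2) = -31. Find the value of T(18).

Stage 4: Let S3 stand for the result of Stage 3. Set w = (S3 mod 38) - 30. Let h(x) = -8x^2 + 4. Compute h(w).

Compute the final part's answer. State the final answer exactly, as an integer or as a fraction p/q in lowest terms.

Stage 1: a(2) = 2*(7) - 2*(34) = -54; iterating: a(2)=-54, a(3)=-122, a(4)=-136, a(5)=-28, a(6)=216, a(7)=488, a(8)=544; answer 544
Stage 2: S1 = 544; d = 14630; 14630 = 2 * 5 * 7 * 11 * 19; sigma = (1 + 2) * (1 + 5) * (1 + 7) * (1 + 11) * (1 + 19) = 3 * 6 * 8 * 12 * 20 = 34560; answer 34560
Stage 3: S2 = 34560; r = -8; T(3) = 3*(-31) + 2*(17) - 1*(-8) = -51; iterating: T(3)=-51, T(4)=-232, T(5)=-767, T(6)=-2714, T(7)=-9444, T(8)=-32993, T(9)=-115153, T(10)=-402001, T(11)=-1403316, T(12)=-4898797, T(13)=-17101022, T(14)=-59697344, T(15)=-208395279, T(16)=-727479503, T(17)=-2539531723, T(18)=-8865158896; answer -8865158896
Stage 4: S3 = -8865158896; w = 2; -8*(2)^2 + 4 = (-32) + (4) = -28; answer -28

-28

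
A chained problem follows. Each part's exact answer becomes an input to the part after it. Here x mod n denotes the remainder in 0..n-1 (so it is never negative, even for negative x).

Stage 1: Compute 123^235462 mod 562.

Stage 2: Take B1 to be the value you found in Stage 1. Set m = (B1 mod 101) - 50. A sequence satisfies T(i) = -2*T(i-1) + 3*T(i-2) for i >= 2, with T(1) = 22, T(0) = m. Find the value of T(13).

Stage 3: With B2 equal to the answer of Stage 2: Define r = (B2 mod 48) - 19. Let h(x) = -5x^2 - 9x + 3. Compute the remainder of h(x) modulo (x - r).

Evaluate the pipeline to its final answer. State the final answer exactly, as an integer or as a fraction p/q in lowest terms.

-321

Stage 1: squarings mod 562: 123^1=123, 123^2=517, 123^4=339, 123^8=273, 123^16=345, 123^32=443, 123^64=111, 123^128=519, 123^256=163, 123^512=155, 123^1024=421, 123^2048=211, 123^4096=123, 123^8192=517, 123^16384=339, 123^32768=273, 123^65536=345, 123^131072=443; 123^235462 = 123^2 * 123^4 * 123^64 * 123^128 * 123^256 * 123^512 * 123^1024 * 123^4096 * 123^32768 * 123^65536 * 123^131072 = 285 (mod 562); answer 285
Stage 2: B1 = 285; m = 33; T(2) = -2*(22) + 3*(33) = 55; iterating: T(2)=55, T(3)=-44, T(4)=253, T(5)=-638, T(6)=2035, T(7)=-5984, T(8)=18073, T(9)=-54098, T(10)=162415, T(11)=-487124, T(12)=1461493, T(13)=-4384358; answer -4384358
Stage 3: B2 = -4384358; r = -9; remainder = value at the root: -5*(-9)^2 - 9*(-9)^1 + 3 = (-405) + (81) + (3) = -321; answer -321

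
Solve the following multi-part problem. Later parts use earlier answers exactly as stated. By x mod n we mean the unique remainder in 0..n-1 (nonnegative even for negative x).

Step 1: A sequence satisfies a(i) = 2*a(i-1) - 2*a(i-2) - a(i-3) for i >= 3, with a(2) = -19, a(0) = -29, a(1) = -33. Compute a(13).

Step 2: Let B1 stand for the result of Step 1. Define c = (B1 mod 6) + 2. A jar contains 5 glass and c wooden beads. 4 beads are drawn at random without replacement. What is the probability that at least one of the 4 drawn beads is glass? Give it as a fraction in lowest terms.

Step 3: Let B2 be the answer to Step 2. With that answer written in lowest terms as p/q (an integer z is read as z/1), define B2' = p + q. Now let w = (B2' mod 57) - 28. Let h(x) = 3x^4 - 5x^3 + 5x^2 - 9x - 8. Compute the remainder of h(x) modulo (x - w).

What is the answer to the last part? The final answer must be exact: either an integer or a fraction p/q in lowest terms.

Step 1: a(3) = 2*(-19) - 2*(-33) - 1*(-29) = 57; iterating: a(3)=57, a(4)=185, a(5)=275, a(6)=123, a(7)=-489, a(8)=-1499, a(9)=-2143, a(10)=-799, a(11)=4187, a(12)=12115, a(13)=16655; answer 16655
Step 2: B1 = 16655; c = 7; total draws C(12,4) = 495; complement C(7,4) = 35; favorable 495 - 35 = 460; P = 92/99; answer 92/99
Step 3: B2 = 92/99; threaded value p + q = 191; w = -8; remainder = value at the root: 3*(-8)^4 - 5*(-8)^3 + 5*(-8)^2 - 9*(-8)^1 - 8 = (12288) + (2560) + (320) + (72) + (-8) = 15232; answer 15232

15232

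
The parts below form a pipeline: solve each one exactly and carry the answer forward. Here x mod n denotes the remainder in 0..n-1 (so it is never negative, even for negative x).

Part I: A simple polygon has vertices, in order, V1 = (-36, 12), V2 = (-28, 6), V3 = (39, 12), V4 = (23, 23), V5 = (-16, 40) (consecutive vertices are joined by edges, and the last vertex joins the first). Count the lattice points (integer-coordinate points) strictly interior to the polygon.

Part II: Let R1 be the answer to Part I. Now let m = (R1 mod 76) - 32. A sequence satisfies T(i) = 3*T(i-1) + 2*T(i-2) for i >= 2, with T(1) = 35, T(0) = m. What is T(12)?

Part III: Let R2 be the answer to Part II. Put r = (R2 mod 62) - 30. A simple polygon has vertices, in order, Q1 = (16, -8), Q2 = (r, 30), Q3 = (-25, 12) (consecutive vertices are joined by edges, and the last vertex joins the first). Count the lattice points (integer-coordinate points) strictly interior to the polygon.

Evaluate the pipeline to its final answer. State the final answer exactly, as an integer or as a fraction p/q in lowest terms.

360

Part I: cross terms: (-36*6 - -28*12)=120, (-28*12 - 39*6)=-570, (39*23 - 23*12)=621, (23*40 - -16*23)=1288, (-16*12 - -36*40)=1248; twice the area = |2707| = 2707; area = 2707/2; boundary points = 2 + 1 + 1 + 1 + 4 = 9; strictly interior points = area - boundary/2 + 1 = 1350; answer 1350
Part II: R1 = 1350; m = 26; T(2) = 3*(35) + 2*(26) = 157; iterating: T(2)=157, T(3)=541, T(4)=1937, T(5)=6893, T(6)=24553, T(7)=87445, T(8)=311441, T(9)=1109213, T(10)=3950521, T(11)=14069989, T(12)=50111009; answer 50111009
Part III: R2 = 50111009; r = -25; cross terms: (16*30 - -25*-8)=280, (-25*12 - -25*30)=450, (-25*-8 - 16*12)=8; twice the area = |738| = 738; area = 369; boundary points = 1 + 18 + 1 = 20; strictly interior points = area - boundary/2 + 1 = 360; answer 360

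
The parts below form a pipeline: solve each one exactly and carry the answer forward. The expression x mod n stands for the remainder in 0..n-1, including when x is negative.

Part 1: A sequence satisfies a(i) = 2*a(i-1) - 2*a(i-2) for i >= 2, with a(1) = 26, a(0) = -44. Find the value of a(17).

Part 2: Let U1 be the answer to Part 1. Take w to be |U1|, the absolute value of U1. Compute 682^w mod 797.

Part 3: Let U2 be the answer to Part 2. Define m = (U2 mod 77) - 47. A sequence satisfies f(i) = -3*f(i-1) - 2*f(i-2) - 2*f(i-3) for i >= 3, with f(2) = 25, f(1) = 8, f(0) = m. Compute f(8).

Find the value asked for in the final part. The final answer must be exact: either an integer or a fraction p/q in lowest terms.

12291

Part 1: a(2) = 2*(26) - 2*(-44) = 140; iterating: a(2)=140, a(3)=228, a(4)=176, a(5)=-104, a(6)=-560, a(7)=-912, a(8)=-704, a(9)=416, a(10)=2240, a(11)=3648, a(12)=2816, a(13)=-1664, a(14)=-8960, a(15)=-14592, a(16)=-11264, a(17)=6656; answer 6656
Part 2: U1 = 6656; w = 6656; squarings mod 797: 682^1=682, 682^2=473, 682^4=569, 682^8=179, 682^16=161, 682^32=417, 682^64=143, 682^128=524, 682^256=408, 682^512=688, 682^1024=723, 682^2048=694, 682^4096=248; 682^6656 = 682^512 * 682^2048 * 682^4096 = 375 (mod 797); answer 375
Part 3: U2 = 375; m = 20; f(3) = -3*(25) - 2*(8) - 2*(20) = -131; iterating: f(3)=-131, f(4)=327, f(5)=-769, f(6)=1915, f(7)=-4861, f(8)=12291; answer 12291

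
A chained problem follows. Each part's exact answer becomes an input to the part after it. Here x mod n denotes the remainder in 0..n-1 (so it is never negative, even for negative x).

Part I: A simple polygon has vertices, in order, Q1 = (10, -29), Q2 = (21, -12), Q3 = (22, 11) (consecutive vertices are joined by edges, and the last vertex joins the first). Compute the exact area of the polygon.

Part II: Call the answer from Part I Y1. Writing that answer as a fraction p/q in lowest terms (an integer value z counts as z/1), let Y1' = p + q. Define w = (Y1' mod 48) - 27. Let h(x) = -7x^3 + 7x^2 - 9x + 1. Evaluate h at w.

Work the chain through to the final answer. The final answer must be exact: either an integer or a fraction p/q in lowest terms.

597

Part I: cross terms: (10*-12 - 21*-29)=489, (21*11 - 22*-12)=495, (22*-29 - 10*11)=-748; twice the area = |236| = 236; area = 118; answer 118
Part II: Y1 = 118; threaded value p + q = 119; w = -4; -7*(-4)^3 + 7*(-4)^2 - 9*(-4)^1 + 1 = (448) + (112) + (36) + (1) = 597; answer 597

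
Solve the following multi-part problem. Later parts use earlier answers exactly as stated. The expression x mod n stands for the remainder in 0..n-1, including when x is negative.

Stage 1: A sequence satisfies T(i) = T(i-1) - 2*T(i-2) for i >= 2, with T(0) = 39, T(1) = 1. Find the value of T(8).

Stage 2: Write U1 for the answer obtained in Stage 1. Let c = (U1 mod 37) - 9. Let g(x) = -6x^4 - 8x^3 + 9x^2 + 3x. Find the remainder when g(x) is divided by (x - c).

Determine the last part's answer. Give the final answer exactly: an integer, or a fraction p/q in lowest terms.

-198

Stage 1: T(2) = 1*(1) - 2*(39) = -77; iterating: T(2)=-77, T(3)=-79, T(4)=75, T(5)=233, T(6)=83, T(7)=-383, T(8)=-549; answer -549
Stage 2: U1 = -549; c = -3; remainder = value at the root: -6*(-3)^4 - 8*(-3)^3 + 9*(-3)^2 + 3*(-3)^1 = (-486) + (216) + (81) + (-9) = -198; answer -198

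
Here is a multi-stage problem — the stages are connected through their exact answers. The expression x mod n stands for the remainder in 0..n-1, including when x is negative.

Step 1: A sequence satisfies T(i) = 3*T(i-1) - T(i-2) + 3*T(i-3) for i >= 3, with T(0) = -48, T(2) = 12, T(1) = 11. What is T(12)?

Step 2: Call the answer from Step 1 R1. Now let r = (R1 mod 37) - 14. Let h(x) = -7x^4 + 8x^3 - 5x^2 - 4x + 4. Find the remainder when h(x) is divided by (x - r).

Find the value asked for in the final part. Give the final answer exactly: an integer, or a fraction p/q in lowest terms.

-218292

Step 1: T(3) = 3*(12) - 1*(11) + 3*(-48) = -119; iterating: T(3)=-119, T(4)=-336, T(5)=-853, T(6)=-2580, T(7)=-7895, T(8)=-23664, T(9)=-70837, T(10)=-212532, T(11)=-637751, T(12)=-1913232; answer -1913232
Step 2: R1 = -1913232; r = -13; remainder = value at the root: -7*(-13)^4 + 8*(-13)^3 - 5*(-13)^2 - 4*(-13)^1 + 4 = (-199927) + (-17576) + (-845) + (52) + (4) = -218292; answer -218292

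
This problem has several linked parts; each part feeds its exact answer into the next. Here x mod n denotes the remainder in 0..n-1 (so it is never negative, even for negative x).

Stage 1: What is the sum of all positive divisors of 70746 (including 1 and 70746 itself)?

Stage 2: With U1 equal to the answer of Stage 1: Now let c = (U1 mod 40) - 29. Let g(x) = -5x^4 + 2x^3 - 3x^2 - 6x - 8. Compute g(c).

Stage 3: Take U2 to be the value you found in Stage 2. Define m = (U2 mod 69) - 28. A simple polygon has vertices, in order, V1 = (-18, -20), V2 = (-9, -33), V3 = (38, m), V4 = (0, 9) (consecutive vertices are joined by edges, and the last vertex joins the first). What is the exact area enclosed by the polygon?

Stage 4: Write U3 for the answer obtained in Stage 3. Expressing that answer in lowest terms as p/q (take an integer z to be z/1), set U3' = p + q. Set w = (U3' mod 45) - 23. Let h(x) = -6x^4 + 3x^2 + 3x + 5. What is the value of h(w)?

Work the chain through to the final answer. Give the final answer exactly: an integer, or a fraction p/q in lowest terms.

-87445

Stage 1: 70746 = 2 * 3 * 13 * 907; sigma = (1 + 2) * (1 + 3) * (1 + 13) * (1 + 907) = 3 * 4 * 14 * 908 = 152544; answer 152544
Stage 2: U1 = 152544; c = -5; -5*(-5)^4 + 2*(-5)^3 - 3*(-5)^2 - 6*(-5)^1 - 8 = (-3125) + (-250) + (-75) + (30) + (-8) = -3428; answer -3428
Stage 3: U2 = -3428; m = -6; cross terms: (-18*-33 - -9*-20)=414, (-9*-6 - 38*-33)=1308, (38*9 - 0*-6)=342, (0*-20 - -18*9)=162; twice the area = |2226| = 2226; area = 1113; answer 1113
Stage 4: U3 = 1113; threaded value p + q = 1114; w = 11; -6*(11)^4 + 3*(11)^2 + 3*(11)^1 + 5 = (-87846) + (363) + (33) + (5) = -87445; answer -87445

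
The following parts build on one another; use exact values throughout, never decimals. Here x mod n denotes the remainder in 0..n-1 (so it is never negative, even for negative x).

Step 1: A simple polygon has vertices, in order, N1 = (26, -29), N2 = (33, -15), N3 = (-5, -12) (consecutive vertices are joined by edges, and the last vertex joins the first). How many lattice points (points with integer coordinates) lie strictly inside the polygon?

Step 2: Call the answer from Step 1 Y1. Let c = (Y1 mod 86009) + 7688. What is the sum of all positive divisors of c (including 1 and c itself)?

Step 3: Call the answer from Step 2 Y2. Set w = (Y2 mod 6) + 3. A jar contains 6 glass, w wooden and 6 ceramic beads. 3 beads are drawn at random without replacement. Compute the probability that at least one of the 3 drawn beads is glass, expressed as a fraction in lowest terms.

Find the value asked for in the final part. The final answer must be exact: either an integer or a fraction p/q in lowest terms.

Step 1: cross terms: (26*-15 - 33*-29)=567, (33*-12 - -5*-15)=-471, (-5*-29 - 26*-12)=457; twice the area = |553| = 553; area = 553/2; boundary points = 7 + 1 + 1 = 9; strictly interior points = area - boundary/2 + 1 = 273; answer 273
Step 2: Y1 = 273; c = 7961; 7961 = 19 * 419; sigma = (1 + 19) * (1 + 419) = 20 * 420 = 8400; answer 8400
Step 3: Y2 = 8400; w = 3; total draws C(15,3) = 455; complement C(9,3) = 84; favorable 455 - 84 = 371; P = 53/65; answer 53/65

53/65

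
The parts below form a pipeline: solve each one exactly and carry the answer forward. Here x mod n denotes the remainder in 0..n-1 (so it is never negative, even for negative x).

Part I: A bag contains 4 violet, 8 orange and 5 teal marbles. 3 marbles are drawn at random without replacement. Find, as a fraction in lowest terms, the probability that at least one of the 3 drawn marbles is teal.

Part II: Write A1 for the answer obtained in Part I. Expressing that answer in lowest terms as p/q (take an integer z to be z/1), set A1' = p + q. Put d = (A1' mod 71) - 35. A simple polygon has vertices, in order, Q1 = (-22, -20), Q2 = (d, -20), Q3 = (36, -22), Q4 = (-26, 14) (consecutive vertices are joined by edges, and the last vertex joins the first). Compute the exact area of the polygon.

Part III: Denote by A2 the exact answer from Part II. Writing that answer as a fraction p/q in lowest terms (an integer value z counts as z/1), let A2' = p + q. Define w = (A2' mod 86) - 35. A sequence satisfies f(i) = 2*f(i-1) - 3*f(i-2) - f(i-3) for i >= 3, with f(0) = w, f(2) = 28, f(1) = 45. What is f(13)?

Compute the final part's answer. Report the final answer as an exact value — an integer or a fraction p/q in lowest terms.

Part I: total draws C(17,3) = 680; complement C(12,3) = 220; favorable 680 - 220 = 460; P = 23/34; answer 23/34
Part II: A1 = 23/34; threaded value p + q = 57; d = 22; cross terms: (-22*-20 - 22*-20)=880, (22*-22 - 36*-20)=236, (36*14 - -26*-22)=-68, (-26*-20 - -22*14)=828; twice the area = |1876| = 1876; area = 938; answer 938
Part III: A2 = 938; threaded value p + q = 939; w = 44; f(3) = 2*(28) - 3*(45) - 1*(44) = -123; iterating: f(3)=-123, f(4)=-375, f(5)=-409, f(6)=430, f(7)=2462, f(8)=4043, f(9)=270, f(10)=-14051, f(11)=-32955, f(12)=-24027, f(13)=64862; answer 64862

64862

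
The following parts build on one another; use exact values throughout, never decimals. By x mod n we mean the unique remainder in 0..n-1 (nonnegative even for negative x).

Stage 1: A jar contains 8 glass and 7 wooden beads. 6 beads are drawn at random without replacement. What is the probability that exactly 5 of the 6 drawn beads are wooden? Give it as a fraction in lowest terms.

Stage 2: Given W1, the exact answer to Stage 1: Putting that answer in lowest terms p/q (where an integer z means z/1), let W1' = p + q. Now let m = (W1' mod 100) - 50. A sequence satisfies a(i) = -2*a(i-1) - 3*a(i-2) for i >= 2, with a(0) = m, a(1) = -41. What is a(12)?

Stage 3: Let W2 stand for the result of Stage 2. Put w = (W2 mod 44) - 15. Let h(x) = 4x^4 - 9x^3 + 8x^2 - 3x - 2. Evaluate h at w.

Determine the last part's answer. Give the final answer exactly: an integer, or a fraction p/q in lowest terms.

Stage 1: total draws C(15,6) = 5005; favorable C(7,5)*C(8,1) = 168; P = 24/715; answer 24/715
Stage 2: W1 = 24/715; threaded value p + q = 739; m = -11; a(2) = -2*(-41) - 3*(-11) = 115; iterating: a(2)=115, a(3)=-107, a(4)=-131, a(5)=583, a(6)=-773, a(7)=-203, a(8)=2725, a(9)=-4841, a(10)=1507, a(11)=11509, a(12)=-27539; answer -27539
Stage 3: W2 = -27539; w = -10; 4*(-10)^4 - 9*(-10)^3 + 8*(-10)^2 - 3*(-10)^1 - 2 = (40000) + (9000) + (800) + (30) + (-2) = 49828; answer 49828

49828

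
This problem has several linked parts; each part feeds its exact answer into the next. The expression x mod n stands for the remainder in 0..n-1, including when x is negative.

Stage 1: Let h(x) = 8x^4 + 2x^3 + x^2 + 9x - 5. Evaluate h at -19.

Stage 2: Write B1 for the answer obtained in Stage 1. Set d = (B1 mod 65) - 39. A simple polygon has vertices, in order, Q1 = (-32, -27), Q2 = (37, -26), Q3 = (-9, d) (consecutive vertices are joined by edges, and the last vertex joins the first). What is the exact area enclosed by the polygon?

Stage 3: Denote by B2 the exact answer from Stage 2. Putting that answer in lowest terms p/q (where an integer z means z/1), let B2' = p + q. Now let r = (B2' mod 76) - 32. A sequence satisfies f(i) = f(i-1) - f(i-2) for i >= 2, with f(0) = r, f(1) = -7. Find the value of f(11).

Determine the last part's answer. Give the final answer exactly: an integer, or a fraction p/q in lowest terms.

Stage 1: 8*(-19)^4 + 2*(-19)^3 + 1*(-19)^2 + 9*(-19)^1 - 5 = (1042568) + (-13718) + (361) + (-171) + (-5) = 1029035; answer 1029035
Stage 2: B1 = 1029035; d = -19; cross terms: (-32*-26 - 37*-27)=1831, (37*-19 - -9*-26)=-937, (-9*-27 - -32*-19)=-365; twice the area = |529| = 529; area = 529/2; answer 529/2
Stage 3: B2 = 529/2; threaded value p + q = 531; r = 43; f(2) = 1*(-7) - 1*(43) = -50; iterating: f(2)=-50, f(3)=-43, f(4)=7, f(5)=50, f(6)=43, f(7)=-7, f(8)=-50, f(9)=-43, f(10)=7, f(11)=50; answer 50

50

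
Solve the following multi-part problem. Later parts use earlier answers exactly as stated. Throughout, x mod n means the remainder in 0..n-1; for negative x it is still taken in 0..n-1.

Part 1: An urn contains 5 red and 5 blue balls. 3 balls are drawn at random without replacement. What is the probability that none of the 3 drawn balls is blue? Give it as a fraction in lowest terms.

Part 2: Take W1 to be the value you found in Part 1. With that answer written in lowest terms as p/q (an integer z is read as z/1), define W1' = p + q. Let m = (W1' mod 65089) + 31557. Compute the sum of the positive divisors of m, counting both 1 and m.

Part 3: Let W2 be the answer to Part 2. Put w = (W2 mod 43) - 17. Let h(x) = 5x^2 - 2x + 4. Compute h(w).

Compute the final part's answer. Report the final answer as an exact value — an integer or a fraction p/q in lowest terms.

1588

Part 1: total draws C(10,3) = 120; favorable C(5,3) = 10; P = 1/12; answer 1/12
Part 2: W1 = 1/12; threaded value p + q = 13; m = 31570; 31570 = 2 * 5 * 7 * 11 * 41; sigma = (1 + 2) * (1 + 5) * (1 + 7) * (1 + 11) * (1 + 41) = 3 * 6 * 8 * 12 * 42 = 72576; answer 72576
Part 3: W2 = 72576; w = 18; 5*(18)^2 - 2*(18)^1 + 4 = (1620) + (-36) + (4) = 1588; answer 1588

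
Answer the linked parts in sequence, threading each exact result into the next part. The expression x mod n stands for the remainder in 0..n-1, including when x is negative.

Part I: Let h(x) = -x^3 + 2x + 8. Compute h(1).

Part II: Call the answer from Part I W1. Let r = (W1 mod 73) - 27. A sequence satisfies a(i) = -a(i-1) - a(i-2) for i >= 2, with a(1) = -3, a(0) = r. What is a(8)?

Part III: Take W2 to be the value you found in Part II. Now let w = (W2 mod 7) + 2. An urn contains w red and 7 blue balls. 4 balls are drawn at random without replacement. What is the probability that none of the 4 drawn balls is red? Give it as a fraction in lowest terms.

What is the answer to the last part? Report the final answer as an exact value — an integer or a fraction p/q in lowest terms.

Part I: -1*(1)^3 + 2*(1)^1 + 8 = (-1) + (2) + (8) = 9; answer 9
Part II: W1 = 9; r = -18; a(2) = -1*(-3) - 1*(-18) = 21; iterating: a(2)=21, a(3)=-18, a(4)=-3, a(5)=21, a(6)=-18, a(7)=-3, a(8)=21; answer 21
Part III: W2 = 21; w = 2; total draws C(9,4) = 126; favorable C(7,4) = 35; P = 5/18; answer 5/18

5/18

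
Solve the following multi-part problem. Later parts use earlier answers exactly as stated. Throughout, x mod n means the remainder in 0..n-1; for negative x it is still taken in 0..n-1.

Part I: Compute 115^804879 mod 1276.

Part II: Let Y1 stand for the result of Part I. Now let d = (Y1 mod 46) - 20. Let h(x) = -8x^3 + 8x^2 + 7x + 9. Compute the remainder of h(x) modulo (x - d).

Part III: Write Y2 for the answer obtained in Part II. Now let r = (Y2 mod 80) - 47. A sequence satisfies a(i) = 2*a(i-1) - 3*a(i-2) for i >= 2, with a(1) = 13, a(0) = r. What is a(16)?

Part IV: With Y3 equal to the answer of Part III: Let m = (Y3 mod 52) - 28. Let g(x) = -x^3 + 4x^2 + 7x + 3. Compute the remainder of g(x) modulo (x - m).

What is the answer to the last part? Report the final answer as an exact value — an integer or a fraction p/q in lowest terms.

33

Part I: squarings mod 1276: 115^1=115, 115^2=465, 115^4=581, 115^8=697, 115^16=929, 115^32=465, 115^64=581, 115^128=697, 115^256=929, 115^512=465, 115^1024=581, 115^2048=697, 115^4096=929, 115^8192=465, 115^16384=581, 115^32768=697, 115^65536=929, 115^131072=465, 115^262144=581, 115^524288=697; 115^804879 = 115^1 * 115^2 * 115^4 * 115^8 * 115^2048 * 115^16384 * 115^262144 * 115^524288 = 1043 (mod 1276); answer 1043
Part II: Y1 = 1043; d = 11; remainder = value at the root: -8*(11)^3 + 8*(11)^2 + 7*(11)^1 + 9 = (-10648) + (968) + (77) + (9) = -9594; answer -9594
Part III: Y2 = -9594; r = -41; a(2) = 2*(13) - 3*(-41) = 149; iterating: a(2)=149, a(3)=259, a(4)=71, a(5)=-635, a(6)=-1483, a(7)=-1061, a(8)=2327, a(9)=7837, a(10)=8693, a(11)=-6125, a(12)=-38329, a(13)=-58283, a(14)=-1579, a(15)=171691, a(16)=348119; answer 348119
Part IV: Y3 = 348119; m = 3; remainder = value at the root: -1*(3)^3 + 4*(3)^2 + 7*(3)^1 + 3 = (-27) + (36) + (21) + (3) = 33; answer 33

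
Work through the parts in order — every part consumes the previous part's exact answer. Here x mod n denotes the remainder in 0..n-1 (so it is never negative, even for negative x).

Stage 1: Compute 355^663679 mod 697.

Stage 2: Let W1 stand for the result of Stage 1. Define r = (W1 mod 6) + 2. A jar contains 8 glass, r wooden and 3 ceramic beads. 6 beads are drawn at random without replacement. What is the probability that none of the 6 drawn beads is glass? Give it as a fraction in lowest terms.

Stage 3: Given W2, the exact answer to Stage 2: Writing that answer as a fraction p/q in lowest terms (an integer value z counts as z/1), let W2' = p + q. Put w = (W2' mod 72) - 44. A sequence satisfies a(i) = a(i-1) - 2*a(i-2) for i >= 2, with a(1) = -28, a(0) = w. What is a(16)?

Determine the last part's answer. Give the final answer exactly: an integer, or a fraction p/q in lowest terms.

-7766

Stage 1: squarings mod 697: 355^1=355, 355^2=565, 355^4=696, 355^8=1, 355^16=1, 355^32=1, 355^64=1, 355^128=1, 355^256=1, 355^512=1, 355^1024=1, 355^2048=1, 355^4096=1, 355^8192=1, 355^16384=1, 355^32768=1, 355^65536=1, 355^131072=1, 355^262144=1, 355^524288=1; 355^663679 = 355^1 * 355^2 * 355^4 * 355^8 * 355^16 * 355^32 * 355^64 * 355^8192 * 355^131072 * 355^524288 = 161 (mod 697); answer 161
Stage 2: W1 = 161; r = 7; total draws C(18,6) = 18564; favorable C(10,6) = 210; P = 5/442; answer 5/442
Stage 3: W2 = 5/442; threaded value p + q = 447; w = -29; a(2) = 1*(-28) - 2*(-29) = 30; iterating: a(2)=30, a(3)=86, a(4)=26, a(5)=-146, a(6)=-198, a(7)=94, a(8)=490, a(9)=302, a(10)=-678, a(11)=-1282, a(12)=74, a(13)=2638, a(14)=2490, a(15)=-2786, a(16)=-7766; answer -7766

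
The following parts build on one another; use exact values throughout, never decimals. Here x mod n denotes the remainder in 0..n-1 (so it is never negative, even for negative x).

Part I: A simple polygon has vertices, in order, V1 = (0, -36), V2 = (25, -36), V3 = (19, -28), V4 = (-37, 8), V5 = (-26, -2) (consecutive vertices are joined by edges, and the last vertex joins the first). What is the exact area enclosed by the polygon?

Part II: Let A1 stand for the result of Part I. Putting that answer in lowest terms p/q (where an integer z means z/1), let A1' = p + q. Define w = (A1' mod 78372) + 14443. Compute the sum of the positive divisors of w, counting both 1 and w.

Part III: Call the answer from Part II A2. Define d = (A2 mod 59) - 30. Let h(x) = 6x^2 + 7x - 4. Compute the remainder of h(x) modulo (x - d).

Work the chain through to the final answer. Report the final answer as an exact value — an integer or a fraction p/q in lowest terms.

2495

Part I: cross terms: (0*-36 - 25*-36)=900, (25*-28 - 19*-36)=-16, (19*8 - -37*-28)=-884, (-37*-2 - -26*8)=282, (-26*-36 - 0*-2)=936; twice the area = |1218| = 1218; area = 609; answer 609
Part II: A1 = 609; threaded value p + q = 610; w = 15053; 15053 is prime, so its only divisors are 1 and 15053; sigma = 1 + 15053 = 15054; answer 15054
Part III: A2 = 15054; d = -21; remainder = value at the root: 6*(-21)^2 + 7*(-21)^1 - 4 = (2646) + (-147) + (-4) = 2495; answer 2495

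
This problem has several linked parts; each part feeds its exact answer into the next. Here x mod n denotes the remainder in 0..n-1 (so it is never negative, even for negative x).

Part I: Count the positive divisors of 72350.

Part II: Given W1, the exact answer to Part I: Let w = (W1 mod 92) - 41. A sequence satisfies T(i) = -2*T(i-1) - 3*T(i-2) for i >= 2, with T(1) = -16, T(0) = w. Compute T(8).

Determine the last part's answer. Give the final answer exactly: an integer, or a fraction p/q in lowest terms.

Part I: 72350 = 2 * 5^2 * 1447; number of divisors = (1+1) * (2+1) * (1+1) = 12; answer 12
Part II: W1 = 12; w = -29; T(2) = -2*(-16) - 3*(-29) = 119; iterating: T(2)=119, T(3)=-190, T(4)=23, T(5)=524, T(6)=-1117, T(7)=662, T(8)=2027; answer 2027

2027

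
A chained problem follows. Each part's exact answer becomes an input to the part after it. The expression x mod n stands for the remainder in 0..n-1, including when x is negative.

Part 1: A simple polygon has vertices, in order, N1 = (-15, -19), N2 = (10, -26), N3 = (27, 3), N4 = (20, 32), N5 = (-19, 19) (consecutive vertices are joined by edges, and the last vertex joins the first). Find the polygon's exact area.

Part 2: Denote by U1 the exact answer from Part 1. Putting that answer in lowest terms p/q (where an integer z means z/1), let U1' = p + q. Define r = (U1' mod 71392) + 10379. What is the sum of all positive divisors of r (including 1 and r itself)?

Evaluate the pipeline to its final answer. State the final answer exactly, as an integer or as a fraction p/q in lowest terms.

21120

Part 1: cross terms: (-15*-26 - 10*-19)=580, (10*3 - 27*-26)=732, (27*32 - 20*3)=804, (20*19 - -19*32)=988, (-19*-19 - -15*19)=646; twice the area = |3750| = 3750; area = 1875; answer 1875
Part 2: U1 = 1875; threaded value p + q = 1876; r = 12255; 12255 = 3 * 5 * 19 * 43; sigma = (1 + 3) * (1 + 5) * (1 + 19) * (1 + 43) = 4 * 6 * 20 * 44 = 21120; answer 21120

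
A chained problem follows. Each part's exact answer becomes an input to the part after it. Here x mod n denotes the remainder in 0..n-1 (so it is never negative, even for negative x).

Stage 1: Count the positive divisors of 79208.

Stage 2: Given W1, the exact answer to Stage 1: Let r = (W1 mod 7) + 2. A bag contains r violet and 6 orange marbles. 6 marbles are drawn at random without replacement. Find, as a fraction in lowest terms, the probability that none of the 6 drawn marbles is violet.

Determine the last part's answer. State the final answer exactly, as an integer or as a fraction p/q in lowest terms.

Stage 1: 79208 = 2^3 * 9901; number of divisors = (3+1) * (1+1) = 8; answer 8
Stage 2: W1 = 8; r = 3; total draws C(9,6) = 84; favorable C(6,6) = 1; P = 1/84; answer 1/84

1/84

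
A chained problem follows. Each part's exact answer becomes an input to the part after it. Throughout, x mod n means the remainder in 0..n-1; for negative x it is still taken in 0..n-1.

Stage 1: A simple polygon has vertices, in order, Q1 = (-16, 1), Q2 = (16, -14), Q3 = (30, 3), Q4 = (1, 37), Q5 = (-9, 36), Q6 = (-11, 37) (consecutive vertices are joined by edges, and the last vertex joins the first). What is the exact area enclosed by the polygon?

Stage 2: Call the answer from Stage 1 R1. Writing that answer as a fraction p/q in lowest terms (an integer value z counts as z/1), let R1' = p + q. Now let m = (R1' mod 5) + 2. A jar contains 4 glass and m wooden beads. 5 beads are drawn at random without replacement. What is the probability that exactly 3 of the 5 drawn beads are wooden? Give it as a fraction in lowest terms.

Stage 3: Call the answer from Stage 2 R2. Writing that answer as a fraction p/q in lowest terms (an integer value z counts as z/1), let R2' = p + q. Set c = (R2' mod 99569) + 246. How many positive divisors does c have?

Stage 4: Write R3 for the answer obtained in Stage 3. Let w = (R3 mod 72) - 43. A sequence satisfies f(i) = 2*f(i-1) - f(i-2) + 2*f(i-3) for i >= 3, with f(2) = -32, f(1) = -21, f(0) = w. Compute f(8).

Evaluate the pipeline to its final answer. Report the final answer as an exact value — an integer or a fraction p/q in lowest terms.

Stage 1: cross terms: (-16*-14 - 16*1)=208, (16*3 - 30*-14)=468, (30*37 - 1*3)=1107, (1*36 - -9*37)=369, (-9*37 - -11*36)=63, (-11*1 - -16*37)=581; twice the area = |2796| = 2796; area = 1398; answer 1398
Stage 2: R1 = 1398; threaded value p + q = 1399; m = 6; total draws C(10,5) = 252; favorable C(6,3)*C(4,2) = 120; P = 10/21; answer 10/21
Stage 3: R2 = 10/21; threaded value p + q = 31; c = 277; 277 is prime, so its only divisors are 1 and 277; count = 2; answer 2
Stage 4: R3 = 2; w = -41; f(3) = 2*(-32) - 1*(-21) + 2*(-41) = -125; iterating: f(3)=-125, f(4)=-260, f(5)=-459, f(6)=-908, f(7)=-1877, f(8)=-3764; answer -3764

-3764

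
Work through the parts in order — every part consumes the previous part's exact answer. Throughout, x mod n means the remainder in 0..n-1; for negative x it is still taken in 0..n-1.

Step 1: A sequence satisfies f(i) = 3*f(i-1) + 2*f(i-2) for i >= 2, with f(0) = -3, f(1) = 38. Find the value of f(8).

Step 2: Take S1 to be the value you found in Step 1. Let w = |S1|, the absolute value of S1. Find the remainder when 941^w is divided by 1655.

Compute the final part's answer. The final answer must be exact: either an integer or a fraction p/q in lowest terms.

Step 1: f(2) = 3*(38) + 2*(-3) = 108; iterating: f(2)=108, f(3)=400, f(4)=1416, f(5)=5048, f(6)=17976, f(7)=64024, f(8)=228024; answer 228024
Step 2: S1 = 228024; w = 228024; squarings mod 1655: 941^1=941, 941^2=56, 941^4=1481, 941^8=486, 941^16=1186, 941^32=1501, 941^64=546, 941^128=216, 941^256=316, 941^512=556, 941^1024=1306, 941^2048=986, 941^4096=711, 941^8192=746, 941^16384=436, 941^32768=1426, 941^65536=1136, 941^131072=1251; 941^228024 = 941^8 * 941^16 * 941^32 * 941^128 * 941^512 * 941^2048 * 941^4096 * 941^8192 * 941^16384 * 941^65536 * 941^131072 = 436 (mod 1655); answer 436

436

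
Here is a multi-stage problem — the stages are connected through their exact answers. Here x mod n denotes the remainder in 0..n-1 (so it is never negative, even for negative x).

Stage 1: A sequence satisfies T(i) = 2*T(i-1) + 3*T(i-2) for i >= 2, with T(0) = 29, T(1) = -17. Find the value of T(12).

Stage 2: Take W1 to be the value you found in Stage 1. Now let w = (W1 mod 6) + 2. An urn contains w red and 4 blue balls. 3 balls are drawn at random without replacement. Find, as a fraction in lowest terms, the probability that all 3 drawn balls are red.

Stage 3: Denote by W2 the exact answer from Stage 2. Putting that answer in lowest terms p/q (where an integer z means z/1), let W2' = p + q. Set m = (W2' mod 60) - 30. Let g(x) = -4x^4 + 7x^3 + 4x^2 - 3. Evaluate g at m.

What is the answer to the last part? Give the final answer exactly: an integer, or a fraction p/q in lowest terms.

Stage 1: T(2) = 2*(-17) + 3*(29) = 53; iterating: T(2)=53, T(3)=55, T(4)=269, T(5)=703, T(6)=2213, T(7)=6535, T(8)=19709, T(9)=59023, T(10)=177173, T(11)=531415, T(12)=1594349; answer 1594349
Stage 2: W1 = 1594349; w = 7; total draws C(11,3) = 165; favorable C(7,3) = 35; P = 7/33; answer 7/33
Stage 3: W2 = 7/33; threaded value p + q = 40; m = 10; -4*(10)^4 + 7*(10)^3 + 4*(10)^2 - 3 = (-40000) + (7000) + (400) + (-3) = -32603; answer -32603

-32603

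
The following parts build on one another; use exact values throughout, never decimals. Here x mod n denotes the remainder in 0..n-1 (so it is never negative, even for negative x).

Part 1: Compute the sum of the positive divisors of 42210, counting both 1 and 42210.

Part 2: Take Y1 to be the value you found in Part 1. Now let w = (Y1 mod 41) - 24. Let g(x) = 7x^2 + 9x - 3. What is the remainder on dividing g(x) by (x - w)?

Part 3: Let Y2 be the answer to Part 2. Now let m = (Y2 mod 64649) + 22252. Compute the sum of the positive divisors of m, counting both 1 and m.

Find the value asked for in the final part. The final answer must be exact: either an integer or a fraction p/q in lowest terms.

Part 1: 42210 = 2 * 3^2 * 5 * 7 * 67; sigma = (1 + 2) * (1 + 3 + 9) * (1 + 5) * (1 + 7) * (1 + 67) = 3 * 13 * 6 * 8 * 68 = 127296; answer 127296
Part 2: Y1 = 127296; w = 8; remainder = value at the root: 7*(8)^2 + 9*(8)^1 - 3 = (448) + (72) + (-3) = 517; answer 517
Part 3: Y2 = 517; m = 22769; 22769 is prime, so its only divisors are 1 and 22769; sigma = 1 + 22769 = 22770; answer 22770

22770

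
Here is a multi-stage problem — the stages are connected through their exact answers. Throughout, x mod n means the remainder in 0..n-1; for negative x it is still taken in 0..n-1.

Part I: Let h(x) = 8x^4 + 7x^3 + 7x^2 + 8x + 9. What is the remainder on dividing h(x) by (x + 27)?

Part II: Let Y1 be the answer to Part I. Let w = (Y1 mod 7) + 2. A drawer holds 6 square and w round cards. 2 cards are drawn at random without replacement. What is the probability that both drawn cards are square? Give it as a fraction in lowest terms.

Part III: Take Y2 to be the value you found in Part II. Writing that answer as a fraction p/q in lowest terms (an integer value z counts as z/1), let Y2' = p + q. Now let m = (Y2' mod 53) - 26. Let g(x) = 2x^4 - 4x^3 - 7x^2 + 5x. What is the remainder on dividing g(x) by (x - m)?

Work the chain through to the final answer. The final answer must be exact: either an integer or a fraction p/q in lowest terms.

-4

Part I: remainder = value at the root: 8*(-27)^4 + 7*(-27)^3 + 7*(-27)^2 + 8*(-27)^1 + 9 = (4251528) + (-137781) + (5103) + (-216) + (9) = 4118643; answer 4118643
Part II: Y1 = 4118643; w = 6; total draws C(12,2) = 66; favorable C(6,2) = 15; P = 5/22; answer 5/22
Part III: Y2 = 5/22; threaded value p + q = 27; m = 1; remainder = value at the root: 2*(1)^4 - 4*(1)^3 - 7*(1)^2 + 5*(1)^1 = (2) + (-4) + (-7) + (5) = -4; answer -4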